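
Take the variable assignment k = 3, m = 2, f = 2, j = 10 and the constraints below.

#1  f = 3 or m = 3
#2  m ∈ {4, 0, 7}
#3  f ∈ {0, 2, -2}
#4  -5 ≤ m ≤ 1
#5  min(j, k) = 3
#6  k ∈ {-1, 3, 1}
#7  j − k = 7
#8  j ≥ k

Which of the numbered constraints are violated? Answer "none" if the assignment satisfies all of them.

#1 f = 2 ≠ 3 and m = 2 ≠ 3; both disjuncts false — violated.
#2 m = 2 is not in {4, 0, 7} — violated.
#3 f = 2 is in {0, 2, -2} — satisfied.
#4 m = 2 is outside [-5, 1] — violated.
#5 min(10, 3) = 3 — satisfied.
#6 k = 3 is in {-1, 3, 1} — satisfied.
#7 j − k = 10 − 3 = 7 — satisfied.
#8 j = 10, k = 3; 10 ≥ 3 — satisfied.

Constraints 1, 2, and 4 do not hold.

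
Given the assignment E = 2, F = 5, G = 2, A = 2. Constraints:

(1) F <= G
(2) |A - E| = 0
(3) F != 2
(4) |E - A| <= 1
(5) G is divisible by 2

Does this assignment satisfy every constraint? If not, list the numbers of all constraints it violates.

(1) F = 5, G = 2; 5 > 2 (want ≤) — fails.
(2) |2 - 2| = 0 — holds.
(3) F = 5, and 5 ≠ 2 — holds.
(4) |2 - 2| = 0; 0 ≤ 1 — holds.
(5) 2 / 2 = 1, so 2 divides 2 — holds.

No — constraint 1 is not satisfied.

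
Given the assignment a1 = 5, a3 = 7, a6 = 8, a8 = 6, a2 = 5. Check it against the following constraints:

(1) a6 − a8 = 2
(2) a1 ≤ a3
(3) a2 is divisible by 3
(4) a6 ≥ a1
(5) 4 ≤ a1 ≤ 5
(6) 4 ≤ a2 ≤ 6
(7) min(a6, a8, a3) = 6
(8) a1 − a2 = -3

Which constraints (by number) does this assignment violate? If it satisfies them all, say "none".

(1) a6 − a8 = 8 − 6 = 2 — OK.
(2) a1 = 5, a3 = 7; 5 ≤ 7 — OK.
(3) 5 = 3×1 + 2, so 3 does not divide 5 — violated.
(4) a6 = 8, a1 = 5; 8 ≥ 5 — OK.
(5) a1 = 5 lies in [4, 5] — OK.
(6) a2 = 5 lies in [4, 6] — OK.
(7) min(8, 6, 7) = 6 — OK.
(8) a1 − a2 = 5 − 5 = 0, not -3 — violated.

Constraints 3 and 8 are violated.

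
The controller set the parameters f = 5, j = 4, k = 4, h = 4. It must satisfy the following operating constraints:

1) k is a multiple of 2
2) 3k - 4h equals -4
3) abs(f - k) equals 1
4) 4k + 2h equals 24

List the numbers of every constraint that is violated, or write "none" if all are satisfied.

No violations.

1) 4 / 2 = 2, so 2 divides 4  ✔
2) 3k - 4h = 3(4) - 4(4) = -4  ✔
3) abs(5 - 4) = 1  ✔
4) 4k + 2h = 4(4) + 2(4) = 24  ✔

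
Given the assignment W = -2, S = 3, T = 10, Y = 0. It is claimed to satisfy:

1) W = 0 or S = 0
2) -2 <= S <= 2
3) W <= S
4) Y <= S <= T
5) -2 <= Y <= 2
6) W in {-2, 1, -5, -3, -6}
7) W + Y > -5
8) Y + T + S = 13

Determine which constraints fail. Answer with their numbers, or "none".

Constraints 1 and 2 are violated.

1) W = -2 ≠ 0 and S = 3 ≠ 0; both disjuncts false — violated.
2) S = 3 is outside [-2, 2] — violated.
3) W = -2, S = 3; -2 ≤ 3 — OK.
4) values 0 <= 3 <= 10 — OK.
5) Y = 0 lies in [-2, 2] — OK.
6) W = -2 is in {-2, 1, -5, -3, -6} — OK.
7) W + Y = -2 + 0 = -2; -2 > -5 — OK.
8) Y + T + S = 0 + 10 + 3 = 13 — OK.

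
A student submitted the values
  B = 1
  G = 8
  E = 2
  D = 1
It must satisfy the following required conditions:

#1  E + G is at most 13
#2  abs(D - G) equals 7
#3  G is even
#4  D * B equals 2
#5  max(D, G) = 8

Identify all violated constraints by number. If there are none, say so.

#1 E + G = 2 + 8 = 10; 10 ≤ 13  true
#2 abs(1 - 8) = 7  true
#3 G = 8 is even  true
#4 D * B = 1 * 1 = 1, not 2  false
#5 max(1, 8) = 8  true

Constraint 4 is violated.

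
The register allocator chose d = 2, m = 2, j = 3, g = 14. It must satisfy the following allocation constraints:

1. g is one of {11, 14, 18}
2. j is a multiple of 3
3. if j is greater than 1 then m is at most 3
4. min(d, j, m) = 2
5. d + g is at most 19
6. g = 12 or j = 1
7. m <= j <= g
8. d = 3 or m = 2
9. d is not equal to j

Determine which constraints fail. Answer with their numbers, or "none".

1. g = 14 is in {11, 14, 18} — satisfied.
2. 3 / 3 = 1, so 3 divides 3 — satisfied.
3. j = 3 > 1, so we need m ≤ 3; m = 2 ≤ 3 — satisfied.
4. min(2, 3, 2) = 2 — satisfied.
5. d + g = 2 + 14 = 16; 16 ≤ 19 — satisfied.
6. g = 14 ≠ 12 and j = 3 ≠ 1; both disjuncts false — violated.
7. values 2 <= 3 <= 14 — satisfied.
8. d = 2 ≠ 3, but m = 2 = 2 (second disjunct) — satisfied.
9. d = 2, j = 3; distinct — satisfied.

The assignment fails constraint 6.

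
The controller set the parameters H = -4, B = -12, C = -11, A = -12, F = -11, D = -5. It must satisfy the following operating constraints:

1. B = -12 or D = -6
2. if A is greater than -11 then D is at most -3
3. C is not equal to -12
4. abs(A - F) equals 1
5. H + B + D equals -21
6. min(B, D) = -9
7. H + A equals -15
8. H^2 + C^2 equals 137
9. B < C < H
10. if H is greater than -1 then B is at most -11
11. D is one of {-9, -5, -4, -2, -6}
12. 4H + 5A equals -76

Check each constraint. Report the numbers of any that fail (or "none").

Constraints 6, 7 do not hold.

1. B = -12 = -12 (first disjunct) — holds.
2. A = -12, not > -11; antecedent false, conditional vacuously true — holds.
3. C = -11, and -11 ≠ -12 — holds.
4. abs(-12 - (-11)) = 1 — holds.
5. H + B + D = -4 + (-12) + (-5) = -21 — holds.
6. min(-12, -5) = -12, not -9 — fails.
7. H + A = -4 + (-12) = -16, not -15 — fails.
8. H^2 + C^2 = (-4)^2 + (-11)^2 = 16 + 121 = 137 — holds.
9. values -12 < -11 < -4 — holds.
10. H = -4, not > -1; antecedent false, conditional vacuously true — holds.
11. D = -5 is in {-9, -5, -4, -2, -6} — holds.
12. 4H + 5A = 4(-4) + 5(-12) = -76 — holds.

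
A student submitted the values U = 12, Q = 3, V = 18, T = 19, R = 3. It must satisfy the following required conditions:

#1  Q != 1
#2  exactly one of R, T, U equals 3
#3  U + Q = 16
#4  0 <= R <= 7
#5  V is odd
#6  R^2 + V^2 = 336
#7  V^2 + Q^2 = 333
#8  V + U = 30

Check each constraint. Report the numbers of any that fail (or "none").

Violated: 3, 5, 6.

#1 Q = 3, and 3 ≠ 1 — OK.
#2 R=3, T=19, U=12; 1 of them equals 3 — OK.
#3 U + Q = 12 + 3 = 15, not 16 — violated.
#4 R = 3 lies in [0, 7] — OK.
#5 V = 18 is even — violated.
#6 R^2 + V^2 = 3^2 + 18^2 = 9 + 324 = 333, not 336 — violated.
#7 V^2 + Q^2 = 18^2 + 3^2 = 324 + 9 = 333 — OK.
#8 V + U = 18 + 12 = 30 — OK.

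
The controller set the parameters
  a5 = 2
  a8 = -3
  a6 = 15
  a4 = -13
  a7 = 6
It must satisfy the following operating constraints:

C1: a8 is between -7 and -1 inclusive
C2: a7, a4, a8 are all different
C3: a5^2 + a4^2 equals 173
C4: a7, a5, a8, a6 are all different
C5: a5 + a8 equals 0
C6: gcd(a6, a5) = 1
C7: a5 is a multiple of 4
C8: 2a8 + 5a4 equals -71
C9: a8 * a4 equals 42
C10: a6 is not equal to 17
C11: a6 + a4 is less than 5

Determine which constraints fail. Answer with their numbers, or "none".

Constraints 5, 7, and 9 do not hold.

C1: a8 = -3 lies in [-7, -1]  holds
C2: values 6, -13, -3 are pairwise distinct  holds
C3: a5^2 + a4^2 = 2^2 + (-13)^2 = 4 + 169 = 173  holds
C4: values 6, 2, -3, 15 are pairwise distinct  holds
C5: a5 + a8 = 2 + (-3) = -1, not 0  fails
C6: gcd(15, 2) = 1  holds
C7: 2 = 4*0 + 2, so 4 does not divide 2  fails
C8: 2a8 + 5a4 = 2(-3) + 5(-13) = -71  holds
C9: a8 * a4 = -3 * (-13) = 39, not 42  fails
C10: a6 = 15, and 15 ≠ 17  holds
C11: a6 + a4 = 15 + (-13) = 2; 2 < 5  holds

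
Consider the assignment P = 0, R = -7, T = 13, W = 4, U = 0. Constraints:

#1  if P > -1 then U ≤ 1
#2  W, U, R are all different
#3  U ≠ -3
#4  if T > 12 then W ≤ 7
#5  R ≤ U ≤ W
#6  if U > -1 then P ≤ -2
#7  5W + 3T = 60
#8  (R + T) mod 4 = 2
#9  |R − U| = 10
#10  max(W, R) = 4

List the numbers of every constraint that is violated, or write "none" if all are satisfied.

The assignment fails constraints 6, 7, and 9.

#1 P = 0 > -1, so we need U ≤ 1; U = 0 ≤ 1 — satisfied.
#2 values 4, 0, -7 are pairwise distinct — satisfied.
#3 U = 0, and 0 ≠ -3 — satisfied.
#4 T = 13 > 12, so we need W ≤ 7; W = 4 ≤ 7 — satisfied.
#5 values -7 ≤ 0 ≤ 4 — satisfied.
#6 U = 0 > -1, so we need P ≤ -2; but P = 0 > -2 — violated.
#7 5W + 3T = 5(4) + 3(13) = 59, not 60 — violated.
#8 R + T = 6; 6 mod 4 = 2 — satisfied.
#9 |-7 − 0| = 7, not 10 — violated.
#10 max(4, -7) = 4 — satisfied.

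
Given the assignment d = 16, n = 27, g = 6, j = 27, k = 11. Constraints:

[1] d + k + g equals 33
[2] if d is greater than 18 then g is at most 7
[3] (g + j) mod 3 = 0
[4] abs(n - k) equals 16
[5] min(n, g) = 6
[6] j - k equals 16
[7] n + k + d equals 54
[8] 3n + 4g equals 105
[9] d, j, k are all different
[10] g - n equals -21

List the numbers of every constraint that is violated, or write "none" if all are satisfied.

All constraints are satisfied.

[1] d + k + g = 16 + 11 + 6 = 33  yes
[2] d = 16, not > 18; antecedent false, conditional vacuously true  yes
[3] g + j = 33; 33 mod 3 = 0  yes
[4] abs(27 - 11) = 16  yes
[5] min(27, 6) = 6  yes
[6] j - k = 27 - 11 = 16  yes
[7] n + k + d = 27 + 11 + 16 = 54  yes
[8] 3n + 4g = 3(27) + 4(6) = 105  yes
[9] values 16, 27, 11 are pairwise distinct  yes
[10] g - n = 6 - 27 = -21  yes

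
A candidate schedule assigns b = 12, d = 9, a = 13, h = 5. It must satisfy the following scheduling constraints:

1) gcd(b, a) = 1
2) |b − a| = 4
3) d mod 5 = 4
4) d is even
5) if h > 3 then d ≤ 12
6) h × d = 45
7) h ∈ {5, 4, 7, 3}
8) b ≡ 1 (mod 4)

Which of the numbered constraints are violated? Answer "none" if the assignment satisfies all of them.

1) gcd(12, 13) = 1 — holds.
2) |12 − 13| = 1, not 4 — fails.
3) 9 mod 5 = 4 — holds.
4) d = 9 is odd — fails.
5) h = 5 > 3, so we need d ≤ 12; d = 9 ≤ 12 — holds.
6) h × d = 5 × 9 = 45 — holds.
7) h = 5 is in {5, 4, 7, 3} — holds.
8) 12 mod 4 = 0, not 1 — fails.

No — constraints 2, 4, 8 are not satisfied.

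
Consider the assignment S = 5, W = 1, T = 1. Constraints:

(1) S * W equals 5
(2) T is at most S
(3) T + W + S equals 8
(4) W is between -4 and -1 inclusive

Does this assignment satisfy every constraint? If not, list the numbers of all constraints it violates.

Constraints 3, 4 do not hold.

(1) S * W = 5 * 1 = 5  true
(2) T = 1, S = 5; 1 ≤ 5  true
(3) T + W + S = 1 + 1 + 5 = 7, not 8  false
(4) W = 1 is outside [-4, -1]  false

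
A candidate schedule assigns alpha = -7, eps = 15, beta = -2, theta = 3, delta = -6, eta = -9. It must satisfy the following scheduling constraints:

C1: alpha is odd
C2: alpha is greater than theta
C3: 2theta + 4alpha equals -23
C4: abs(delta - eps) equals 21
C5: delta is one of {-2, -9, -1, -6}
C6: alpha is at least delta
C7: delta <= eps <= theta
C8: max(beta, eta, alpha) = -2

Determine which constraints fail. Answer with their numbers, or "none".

C1: alpha = -7 is odd — holds.
C2: alpha = -7, theta = 3; -7 ≤ 3 (want >) — does not hold.
C3: 2theta + 4alpha = 2(3) + 4(-7) = -22, not -23 — does not hold.
C4: abs(-6 - 15) = 21 — holds.
C5: delta = -6 is in {-2, -9, -1, -6} — holds.
C6: alpha = -7, delta = -6; -7 < -6 (want ≥) — does not hold.
C7: values -6, 15, 3; eps = 15 is not <= theta = 3 — does not hold.
C8: max(-2, -9, -7) = -2 — holds.

No — constraints 2, 3, 6, and 7 are not satisfied.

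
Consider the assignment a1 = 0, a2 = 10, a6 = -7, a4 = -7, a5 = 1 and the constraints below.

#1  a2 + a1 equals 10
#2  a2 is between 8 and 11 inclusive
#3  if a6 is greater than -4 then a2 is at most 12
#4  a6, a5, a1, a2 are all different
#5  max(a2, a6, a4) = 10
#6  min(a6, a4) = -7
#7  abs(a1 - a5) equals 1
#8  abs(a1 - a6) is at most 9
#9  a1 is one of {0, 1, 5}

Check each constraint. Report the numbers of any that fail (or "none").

None — every constraint holds.

#1 a2 + a1 = 10 + 0 = 10 — satisfied.
#2 a2 = 10 lies in [8, 11] — satisfied.
#3 a6 = -7, not > -4; antecedent false, conditional vacuously true — satisfied.
#4 values -7, 1, 0, 10 are pairwise distinct — satisfied.
#5 max(10, -7, -7) = 10 — satisfied.
#6 min(-7, -7) = -7 — satisfied.
#7 abs(0 - 1) = 1 — satisfied.
#8 abs(0 - (-7)) = 7; 7 ≤ 9 — satisfied.
#9 a1 = 0 is in {0, 1, 5} — satisfied.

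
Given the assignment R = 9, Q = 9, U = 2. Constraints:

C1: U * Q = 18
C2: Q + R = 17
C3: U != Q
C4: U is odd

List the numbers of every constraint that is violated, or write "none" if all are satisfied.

Constraints 2, 4 do not hold.

C1: U * Q = 2 * 9 = 18 — holds.
C2: Q + R = 9 + 9 = 18, not 17 — does not hold.
C3: U = 2, Q = 9; distinct — holds.
C4: U = 2 is even — does not hold.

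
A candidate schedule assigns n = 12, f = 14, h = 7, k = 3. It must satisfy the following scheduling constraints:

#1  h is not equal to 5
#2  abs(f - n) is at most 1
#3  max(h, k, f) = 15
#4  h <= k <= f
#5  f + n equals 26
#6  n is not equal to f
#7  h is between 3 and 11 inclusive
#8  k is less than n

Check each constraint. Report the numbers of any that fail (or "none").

Constraints 2, 3, and 4 are violated.

#1 h = 7, and 7 ≠ 5 — holds.
#2 abs(14 - 12) = 2; 2 > 1, exceeds bound 1 — fails.
#3 max(7, 3, 14) = 14, not 15 — fails.
#4 values 7, 3, 14; h = 7 is not <= k = 3 — fails.
#5 f + n = 14 + 12 = 26 — holds.
#6 n = 12, f = 14; distinct — holds.
#7 h = 7 lies in [3, 11] — holds.
#8 k = 3, n = 12; 3 < 12 — holds.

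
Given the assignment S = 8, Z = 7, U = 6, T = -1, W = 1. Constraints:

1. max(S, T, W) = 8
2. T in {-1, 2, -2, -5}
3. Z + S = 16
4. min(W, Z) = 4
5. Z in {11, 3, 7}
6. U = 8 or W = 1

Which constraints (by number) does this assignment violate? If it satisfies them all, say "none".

1. max(8, -1, 1) = 8 — holds.
2. T = -1 is in {-1, 2, -2, -5} — holds.
3. Z + S = 7 + 8 = 15, not 16 — fails.
4. min(1, 7) = 1, not 4 — fails.
5. Z = 7 is in {11, 3, 7} — holds.
6. U = 6 ≠ 8, but W = 1 = 1 (second disjunct) — holds.

Constraints 3, 4 do not hold.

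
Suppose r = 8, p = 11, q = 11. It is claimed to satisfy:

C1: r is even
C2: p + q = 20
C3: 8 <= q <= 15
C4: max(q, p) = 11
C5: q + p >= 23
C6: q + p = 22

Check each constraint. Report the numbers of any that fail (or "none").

Constraints 2, 5 are violated.

C1: r = 8 is even — satisfied.
C2: p + q = 11 + 11 = 22, not 20 — violated.
C3: q = 11 lies in [8, 15] — satisfied.
C4: max(11, 11) = 11 — satisfied.
C5: q + p = 11 + 11 = 22; 22 < 23, bound 23 not met — violated.
C6: q + p = 11 + 11 = 22 — satisfied.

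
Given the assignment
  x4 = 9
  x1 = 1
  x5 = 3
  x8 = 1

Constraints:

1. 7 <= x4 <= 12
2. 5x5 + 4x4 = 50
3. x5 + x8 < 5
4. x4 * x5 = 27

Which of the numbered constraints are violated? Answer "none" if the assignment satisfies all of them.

Constraint 2 does not hold.

1. x4 = 9 lies in [7, 12]  holds
2. 5x5 + 4x4 = 5(3) + 4(9) = 51, not 50  fails
3. x5 + x8 = 3 + 1 = 4; 4 < 5  holds
4. x4 * x5 = 9 * 3 = 27  holds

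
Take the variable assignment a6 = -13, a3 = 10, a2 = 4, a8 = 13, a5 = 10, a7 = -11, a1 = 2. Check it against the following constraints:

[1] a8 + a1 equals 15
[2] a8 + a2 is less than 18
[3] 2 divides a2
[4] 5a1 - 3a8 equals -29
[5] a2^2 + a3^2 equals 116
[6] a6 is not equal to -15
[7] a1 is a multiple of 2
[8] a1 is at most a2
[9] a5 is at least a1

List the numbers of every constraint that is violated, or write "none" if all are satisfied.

No violations.

[1] a8 + a1 = 13 + 2 = 15 — holds.
[2] a8 + a2 = 13 + 4 = 17; 17 < 18 — holds.
[3] 4 / 2 = 2, so 2 divides 4 — holds.
[4] 5a1 - 3a8 = 5(2) - 3(13) = -29 — holds.
[5] a2^2 + a3^2 = 4^2 + 10^2 = 16 + 100 = 116 — holds.
[6] a6 = -13, and -13 ≠ -15 — holds.
[7] 2 / 2 = 1, so 2 divides 2 — holds.
[8] a1 = 2, a2 = 4; 2 ≤ 4 — holds.
[9] a5 = 10, a1 = 2; 10 ≥ 2 — holds.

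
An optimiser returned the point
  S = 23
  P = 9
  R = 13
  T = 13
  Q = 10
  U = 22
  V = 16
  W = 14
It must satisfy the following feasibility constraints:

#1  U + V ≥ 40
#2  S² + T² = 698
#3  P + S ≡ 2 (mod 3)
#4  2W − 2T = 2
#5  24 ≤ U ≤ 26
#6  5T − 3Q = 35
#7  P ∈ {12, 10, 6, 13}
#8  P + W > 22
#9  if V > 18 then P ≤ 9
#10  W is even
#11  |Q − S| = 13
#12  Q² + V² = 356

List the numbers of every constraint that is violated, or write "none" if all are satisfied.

Constraints 1, 5, and 7 are violated.

#1 U + V = 22 + 16 = 38; 38 < 40, bound 40 not met  ✘
#2 S² + T² = 23² + 13² = 529 + 169 = 698  ✔
#3 P + S = 32; 32 mod 3 = 2  ✔
#4 2W − 2T = 2(14) − 2(13) = 2  ✔
#5 U = 22 is outside [24, 26]  ✘
#6 5T − 3Q = 5(13) − 3(10) = 35  ✔
#7 P = 9 is not in {12, 10, 6, 13}  ✘
#8 P + W = 9 + 14 = 23; 23 > 22  ✔
#9 V = 16, not > 18; antecedent false, conditional vacuously true  ✔
#10 W = 14 is even  ✔
#11 |10 − 23| = 13  ✔
#12 Q² + V² = 10² + 16² = 100 + 256 = 356  ✔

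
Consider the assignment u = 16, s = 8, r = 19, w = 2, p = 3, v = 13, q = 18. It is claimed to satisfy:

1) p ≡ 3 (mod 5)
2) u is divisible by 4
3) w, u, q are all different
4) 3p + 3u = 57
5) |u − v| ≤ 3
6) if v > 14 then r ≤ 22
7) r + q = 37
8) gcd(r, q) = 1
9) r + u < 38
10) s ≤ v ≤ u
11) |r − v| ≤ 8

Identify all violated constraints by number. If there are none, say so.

All constraints are satisfied.

1) 3 mod 5 = 3 — holds.
2) 16 / 4 = 4, so 4 divides 16 — holds.
3) values 2, 16, 18 are pairwise distinct — holds.
4) 3p + 3u = 3(3) + 3(16) = 57 — holds.
5) |16 − 13| = 3; 3 ≤ 3 — holds.
6) v = 13, not > 14; antecedent false, conditional vacuously true — holds.
7) r + q = 19 + 18 = 37 — holds.
8) gcd(19, 18) = 1 — holds.
9) r + u = 19 + 16 = 35; 35 < 38 — holds.
10) values 8 ≤ 13 ≤ 16 — holds.
11) |19 − 13| = 6; 6 ≤ 8 — holds.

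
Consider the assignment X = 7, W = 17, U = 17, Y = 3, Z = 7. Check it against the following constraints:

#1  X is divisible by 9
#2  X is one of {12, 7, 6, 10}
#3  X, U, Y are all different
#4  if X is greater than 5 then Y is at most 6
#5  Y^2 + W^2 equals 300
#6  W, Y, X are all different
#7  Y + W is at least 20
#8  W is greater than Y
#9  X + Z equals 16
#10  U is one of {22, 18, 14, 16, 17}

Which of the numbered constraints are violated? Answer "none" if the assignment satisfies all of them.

#1 7 = 9*0 + 7, so 9 does not divide 7 — fails.
#2 X = 7 is in {12, 7, 6, 10} — holds.
#3 values 7, 17, 3 are pairwise distinct — holds.
#4 X = 7 > 5, so we need Y ≤ 6; Y = 3 ≤ 6 — holds.
#5 Y^2 + W^2 = 3^2 + 17^2 = 9 + 289 = 298, not 300 — fails.
#6 values 17, 3, 7 are pairwise distinct — holds.
#7 Y + W = 3 + 17 = 20; 20 ≥ 20 — holds.
#8 W = 17, Y = 3; 17 > 3 — holds.
#9 X + Z = 7 + 7 = 14, not 16 — fails.
#10 U = 17 is in {22, 18, 14, 16, 17} — holds.

Constraints 1, 5, 9 do not hold.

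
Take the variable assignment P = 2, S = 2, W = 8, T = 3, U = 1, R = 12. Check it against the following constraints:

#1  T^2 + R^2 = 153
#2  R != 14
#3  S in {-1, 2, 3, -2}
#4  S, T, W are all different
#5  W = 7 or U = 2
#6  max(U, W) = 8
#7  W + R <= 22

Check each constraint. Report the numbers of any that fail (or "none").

#1 T^2 + R^2 = 3^2 + 12^2 = 9 + 144 = 153 — OK.
#2 R = 12, and 12 ≠ 14 — OK.
#3 S = 2 is in {-1, 2, 3, -2} — OK.
#4 values 2, 3, 8 are pairwise distinct — OK.
#5 W = 8 ≠ 7 and U = 1 ≠ 2; both disjuncts false — violated.
#6 max(1, 8) = 8 — OK.
#7 W + R = 8 + 12 = 20; 20 ≤ 22 — OK.

The assignment fails constraint 5.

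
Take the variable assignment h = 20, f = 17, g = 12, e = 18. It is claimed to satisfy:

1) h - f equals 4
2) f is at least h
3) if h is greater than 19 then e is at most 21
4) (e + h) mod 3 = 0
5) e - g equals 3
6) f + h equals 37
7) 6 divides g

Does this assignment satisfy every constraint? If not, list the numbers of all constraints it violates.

1) h - f = 20 - 17 = 3, not 4 — violated.
2) f = 17, h = 20; 17 < 20 (want ≥) — violated.
3) h = 20 > 19, so we need e ≤ 21; e = 18 ≤ 21 — OK.
4) e + h = 38; 38 mod 3 = 2, not 0 — violated.
5) e - g = 18 - 12 = 6, not 3 — violated.
6) f + h = 17 + 20 = 37 — OK.
7) 12 / 6 = 2, so 6 divides 12 — OK.

The assignment fails constraints 1, 2, 4, 5.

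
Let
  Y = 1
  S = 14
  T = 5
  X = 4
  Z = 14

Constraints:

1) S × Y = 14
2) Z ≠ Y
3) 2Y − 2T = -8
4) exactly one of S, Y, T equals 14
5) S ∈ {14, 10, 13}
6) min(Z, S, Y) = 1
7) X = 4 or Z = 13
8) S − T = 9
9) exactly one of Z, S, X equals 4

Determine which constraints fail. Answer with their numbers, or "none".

1) S × Y = 14 × 1 = 14 — holds.
2) Z = 14, Y = 1; distinct — holds.
3) 2Y − 2T = 2(1) − 2(5) = -8 — holds.
4) S=14, Y=1, T=5; 1 of them equals 14 — holds.
5) S = 14 is in {14, 10, 13} — holds.
6) min(14, 14, 1) = 1 — holds.
7) X = 4 = 4 (first disjunct) — holds.
8) S − T = 14 − 5 = 9 — holds.
9) Z=14, S=14, X=4; 1 of them equals 4 — holds.

None — every constraint holds.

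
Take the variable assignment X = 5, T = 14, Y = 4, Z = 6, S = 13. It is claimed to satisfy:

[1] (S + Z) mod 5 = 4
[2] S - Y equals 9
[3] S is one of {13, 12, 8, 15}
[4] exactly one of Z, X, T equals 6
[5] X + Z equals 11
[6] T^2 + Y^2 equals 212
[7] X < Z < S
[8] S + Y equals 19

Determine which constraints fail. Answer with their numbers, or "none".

Constraint 8 is violated.

[1] S + Z = 19; 19 mod 5 = 4  yes
[2] S - Y = 13 - 4 = 9  yes
[3] S = 13 is in {13, 12, 8, 15}  yes
[4] Z=6, X=5, T=14; 1 of them equals 6  yes
[5] X + Z = 5 + 6 = 11  yes
[6] T^2 + Y^2 = 14^2 + 4^2 = 196 + 16 = 212  yes
[7] values 5 < 6 < 13  yes
[8] S + Y = 13 + 4 = 17, not 19  no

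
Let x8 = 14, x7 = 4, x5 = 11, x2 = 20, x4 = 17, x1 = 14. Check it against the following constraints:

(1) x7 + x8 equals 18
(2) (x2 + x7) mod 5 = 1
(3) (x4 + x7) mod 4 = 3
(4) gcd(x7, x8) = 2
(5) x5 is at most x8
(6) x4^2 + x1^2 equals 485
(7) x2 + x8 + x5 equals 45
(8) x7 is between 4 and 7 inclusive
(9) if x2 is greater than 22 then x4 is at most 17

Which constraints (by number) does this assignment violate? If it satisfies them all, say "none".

The assignment fails constraints 2, 3.

(1) x7 + x8 = 4 + 14 = 18 — satisfied.
(2) x2 + x7 = 24; 24 mod 5 = 4, not 1 — violated.
(3) x4 + x7 = 21; 21 mod 4 = 1, not 3 — violated.
(4) gcd(4, 14) = 2 — satisfied.
(5) x5 = 11, x8 = 14; 11 ≤ 14 — satisfied.
(6) x4^2 + x1^2 = 17^2 + 14^2 = 289 + 196 = 485 — satisfied.
(7) x2 + x8 + x5 = 20 + 14 + 11 = 45 — satisfied.
(8) x7 = 4 lies in [4, 7] — satisfied.
(9) x2 = 20, not > 22; antecedent false, conditional vacuously true — satisfied.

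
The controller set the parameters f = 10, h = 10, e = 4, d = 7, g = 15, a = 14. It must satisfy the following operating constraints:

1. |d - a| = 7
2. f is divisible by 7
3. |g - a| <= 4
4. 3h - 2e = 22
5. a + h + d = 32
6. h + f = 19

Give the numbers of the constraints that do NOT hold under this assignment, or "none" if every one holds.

Constraints 2, 5, and 6 are violated.

1. |7 - 14| = 7 — satisfied.
2. 10 = 7*1 + 3, so 7 does not divide 10 — violated.
3. |15 - 14| = 1; 1 ≤ 4 — satisfied.
4. 3h - 2e = 3(10) - 2(4) = 22 — satisfied.
5. a + h + d = 14 + 10 + 7 = 31, not 32 — violated.
6. h + f = 10 + 10 = 20, not 19 — violated.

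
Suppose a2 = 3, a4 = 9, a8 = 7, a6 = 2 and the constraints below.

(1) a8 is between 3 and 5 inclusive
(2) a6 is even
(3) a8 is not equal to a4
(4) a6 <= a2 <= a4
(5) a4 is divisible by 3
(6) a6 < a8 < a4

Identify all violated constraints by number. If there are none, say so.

No — constraint 1 is not satisfied.

(1) a8 = 7 is outside [3, 5]  FAIL
(2) a6 = 2 is even  OK
(3) a8 = 7, a4 = 9; distinct  OK
(4) values 2 <= 3 <= 9  OK
(5) 9 / 3 = 3, so 3 divides 9  OK
(6) values 2 < 7 < 9  OK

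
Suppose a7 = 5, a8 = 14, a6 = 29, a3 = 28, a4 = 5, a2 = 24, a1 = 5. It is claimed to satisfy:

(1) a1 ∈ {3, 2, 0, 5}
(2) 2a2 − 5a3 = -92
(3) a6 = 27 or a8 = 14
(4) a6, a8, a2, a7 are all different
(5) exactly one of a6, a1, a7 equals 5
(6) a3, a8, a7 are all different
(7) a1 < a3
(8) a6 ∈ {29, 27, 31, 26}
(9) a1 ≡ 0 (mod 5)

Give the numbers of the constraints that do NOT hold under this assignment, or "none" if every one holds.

No — constraint 5 is not satisfied.

(1) a1 = 5 is in {3, 2, 0, 5}  holds
(2) 2a2 − 5a3 = 2(24) − 5(28) = -92  holds
(3) a6 = 29 ≠ 27, but a8 = 14 = 14 (second disjunct)  holds
(4) values 29, 14, 24, 5 are pairwise distinct  holds
(5) a6=29, a1=5, a7=5; 2 of them equal 5, not exactly one  fails
(6) values 28, 14, 5 are pairwise distinct  holds
(7) a1 = 5, a3 = 28; 5 < 28  holds
(8) a6 = 29 is in {29, 27, 31, 26}  holds
(9) 5 mod 5 = 0  holds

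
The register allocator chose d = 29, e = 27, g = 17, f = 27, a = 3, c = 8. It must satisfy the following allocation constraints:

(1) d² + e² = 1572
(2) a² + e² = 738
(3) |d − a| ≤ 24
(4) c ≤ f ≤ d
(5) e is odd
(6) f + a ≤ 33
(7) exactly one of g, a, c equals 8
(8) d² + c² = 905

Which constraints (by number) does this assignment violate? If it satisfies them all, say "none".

(1) d² + e² = 29² + 27² = 841 + 729 = 1570, not 1572  ✘
(2) a² + e² = 3² + 27² = 9 + 729 = 738  ✔
(3) |29 − 3| = 26; 26 > 24, exceeds bound 24  ✘
(4) values 8 ≤ 27 ≤ 29  ✔
(5) e = 27 is odd  ✔
(6) f + a = 27 + 3 = 30; 30 ≤ 33  ✔
(7) g=17, a=3, c=8; 1 of them equals 8  ✔
(8) d² + c² = 29² + 8² = 841 + 64 = 905  ✔

The assignment fails constraints 1 and 3.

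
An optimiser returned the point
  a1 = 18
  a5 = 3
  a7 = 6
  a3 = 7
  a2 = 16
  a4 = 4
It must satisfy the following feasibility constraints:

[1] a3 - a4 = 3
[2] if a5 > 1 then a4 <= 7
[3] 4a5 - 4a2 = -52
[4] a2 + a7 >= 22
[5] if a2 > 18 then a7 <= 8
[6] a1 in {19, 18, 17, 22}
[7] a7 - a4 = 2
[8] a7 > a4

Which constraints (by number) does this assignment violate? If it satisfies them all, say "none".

No violations.

[1] a3 - a4 = 7 - 4 = 3  yes
[2] a5 = 3 > 1, so we need a4 ≤ 7; a4 = 4 ≤ 7  yes
[3] 4a5 - 4a2 = 4(3) - 4(16) = -52  yes
[4] a2 + a7 = 16 + 6 = 22; 22 ≥ 22  yes
[5] a2 = 16, not > 18; antecedent false, conditional vacuously true  yes
[6] a1 = 18 is in {19, 18, 17, 22}  yes
[7] a7 - a4 = 6 - 4 = 2  yes
[8] a7 = 6, a4 = 4; 6 > 4  yes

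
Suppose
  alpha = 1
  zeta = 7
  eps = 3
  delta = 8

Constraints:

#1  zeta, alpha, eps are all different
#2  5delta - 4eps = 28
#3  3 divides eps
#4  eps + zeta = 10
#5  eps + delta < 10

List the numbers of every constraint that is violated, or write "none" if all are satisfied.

#1 values 7, 1, 3 are pairwise distinct — holds.
#2 5delta - 4eps = 5(8) - 4(3) = 28 — holds.
#3 3 / 3 = 1, so 3 divides 3 — holds.
#4 eps + zeta = 3 + 7 = 10 — holds.
#5 eps + delta = 3 + 8 = 11; 11 ≥ 10, bound 10 not met — does not hold.

Constraint 5 does not hold.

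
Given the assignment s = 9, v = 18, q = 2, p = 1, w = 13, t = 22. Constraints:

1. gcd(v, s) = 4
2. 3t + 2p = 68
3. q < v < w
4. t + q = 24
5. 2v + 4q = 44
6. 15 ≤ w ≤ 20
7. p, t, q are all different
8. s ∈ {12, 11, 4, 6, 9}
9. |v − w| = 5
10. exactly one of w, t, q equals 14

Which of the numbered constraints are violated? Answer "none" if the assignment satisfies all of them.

1. gcd(18, 9) = 9, not 4 — fails.
2. 3t + 2p = 3(22) + 2(1) = 68 — holds.
3. values 2, 18, 13; v = 18 is not < w = 13 — fails.
4. t + q = 22 + 2 = 24 — holds.
5. 2v + 4q = 2(18) + 4(2) = 44 — holds.
6. w = 13 is outside [15, 20] — fails.
7. values 1, 22, 2 are pairwise distinct — holds.
8. s = 9 is in {12, 11, 4, 6, 9} — holds.
9. |18 − 13| = 5 — holds.
10. w=13, t=22, q=2; 0 of them equal 14, not exactly one — fails.

Constraints 1, 3, 6, and 10 are violated.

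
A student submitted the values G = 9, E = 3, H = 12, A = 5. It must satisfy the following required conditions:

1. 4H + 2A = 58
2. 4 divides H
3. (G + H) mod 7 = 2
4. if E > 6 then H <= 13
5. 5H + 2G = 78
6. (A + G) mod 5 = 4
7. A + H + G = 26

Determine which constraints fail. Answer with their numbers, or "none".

1. 4H + 2A = 4(12) + 2(5) = 58 — holds.
2. 12 / 4 = 3, so 4 divides 12 — holds.
3. G + H = 21; 21 mod 7 = 0, not 2 — fails.
4. E = 3, not > 6; antecedent false, conditional vacuously true — holds.
5. 5H + 2G = 5(12) + 2(9) = 78 — holds.
6. A + G = 14; 14 mod 5 = 4 — holds.
7. A + H + G = 5 + 12 + 9 = 26 — holds.

Violated: 3.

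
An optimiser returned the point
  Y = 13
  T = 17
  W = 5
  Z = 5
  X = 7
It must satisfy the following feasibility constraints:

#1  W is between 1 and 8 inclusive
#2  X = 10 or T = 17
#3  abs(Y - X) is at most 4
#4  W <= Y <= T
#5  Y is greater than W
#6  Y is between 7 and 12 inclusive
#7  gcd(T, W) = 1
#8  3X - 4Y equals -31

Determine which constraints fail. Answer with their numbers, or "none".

#1 W = 5 lies in [1, 8] — satisfied.
#2 X = 7 ≠ 10, but T = 17 = 17 (second disjunct) — satisfied.
#3 abs(13 - 7) = 6; 6 > 4, exceeds bound 4 — violated.
#4 values 5 <= 13 <= 17 — satisfied.
#5 Y = 13, W = 5; 13 > 5 — satisfied.
#6 Y = 13 is outside [7, 12] — violated.
#7 gcd(17, 5) = 1 — satisfied.
#8 3X - 4Y = 3(7) - 4(13) = -31 — satisfied.

No — constraints 3 and 6 are not satisfied.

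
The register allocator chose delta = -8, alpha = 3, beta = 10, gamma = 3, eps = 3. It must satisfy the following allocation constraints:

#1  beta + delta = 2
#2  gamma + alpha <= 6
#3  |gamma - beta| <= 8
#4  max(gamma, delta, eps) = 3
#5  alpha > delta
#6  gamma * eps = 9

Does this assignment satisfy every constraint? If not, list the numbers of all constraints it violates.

None — every constraint holds.

#1 beta + delta = 10 + (-8) = 2  yes
#2 gamma + alpha = 3 + 3 = 6; 6 ≤ 6  yes
#3 |3 - 10| = 7; 7 ≤ 8  yes
#4 max(3, -8, 3) = 3  yes
#5 alpha = 3, delta = -8; 3 > -8  yes
#6 gamma * eps = 3 * 3 = 9  yes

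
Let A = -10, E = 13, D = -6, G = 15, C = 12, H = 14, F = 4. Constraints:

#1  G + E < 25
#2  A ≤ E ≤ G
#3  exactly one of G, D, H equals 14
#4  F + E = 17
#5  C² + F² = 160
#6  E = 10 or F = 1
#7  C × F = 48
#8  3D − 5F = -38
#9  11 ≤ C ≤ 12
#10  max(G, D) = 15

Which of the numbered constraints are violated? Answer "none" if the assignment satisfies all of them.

#1 G + E = 15 + 13 = 28; 28 ≥ 25, bound 25 not met — violated.
#2 values -10 ≤ 13 ≤ 15 — OK.
#3 G=15, D=-6, H=14; 1 of them equals 14 — OK.
#4 F + E = 4 + 13 = 17 — OK.
#5 C² + F² = 12² + 4² = 144 + 16 = 160 — OK.
#6 E = 13 ≠ 10 and F = 4 ≠ 1; both disjuncts false — violated.
#7 C × F = 12 × 4 = 48 — OK.
#8 3D − 5F = 3(-6) − 5(4) = -38 — OK.
#9 C = 12 lies in [11, 12] — OK.
#10 max(15, -6) = 15 — OK.

Violated: 1 and 6.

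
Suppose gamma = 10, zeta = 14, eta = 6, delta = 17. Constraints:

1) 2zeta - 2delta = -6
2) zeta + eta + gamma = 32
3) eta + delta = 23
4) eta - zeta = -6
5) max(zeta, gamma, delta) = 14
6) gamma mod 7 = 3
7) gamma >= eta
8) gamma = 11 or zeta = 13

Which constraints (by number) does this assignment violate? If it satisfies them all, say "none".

1) 2zeta - 2delta = 2(14) - 2(17) = -6 — holds.
2) zeta + eta + gamma = 14 + 6 + 10 = 30, not 32 — fails.
3) eta + delta = 6 + 17 = 23 — holds.
4) eta - zeta = 6 - 14 = -8, not -6 — fails.
5) max(14, 10, 17) = 17, not 14 — fails.
6) 10 mod 7 = 3 — holds.
7) gamma = 10, eta = 6; 10 ≥ 6 — holds.
8) gamma = 10 ≠ 11 and zeta = 14 ≠ 13; both disjuncts false — fails.

Violated: 2, 4, 5, and 8.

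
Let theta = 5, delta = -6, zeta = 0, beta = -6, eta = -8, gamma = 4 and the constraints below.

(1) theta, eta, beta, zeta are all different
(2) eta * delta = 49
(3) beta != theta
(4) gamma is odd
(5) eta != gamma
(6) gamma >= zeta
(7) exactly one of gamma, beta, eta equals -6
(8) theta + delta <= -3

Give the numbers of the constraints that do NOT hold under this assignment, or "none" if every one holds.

No — constraints 2, 4, and 8 are not satisfied.

(1) values 5, -8, -6, 0 are pairwise distinct — satisfied.
(2) eta * delta = -8 * (-6) = 48, not 49 — violated.
(3) beta = -6, theta = 5; distinct — satisfied.
(4) gamma = 4 is even — violated.
(5) eta = -8, gamma = 4; distinct — satisfied.
(6) gamma = 4, zeta = 0; 4 ≥ 0 — satisfied.
(7) gamma=4, beta=-6, eta=-8; 1 of them equals -6 — satisfied.
(8) theta + delta = 5 + (-6) = -1; -1 > -3, bound -3 not met — violated.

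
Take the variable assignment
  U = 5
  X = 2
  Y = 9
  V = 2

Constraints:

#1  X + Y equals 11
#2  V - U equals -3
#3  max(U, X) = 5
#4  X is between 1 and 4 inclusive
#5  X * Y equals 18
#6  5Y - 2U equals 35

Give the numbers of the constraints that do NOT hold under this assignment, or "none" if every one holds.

All constraints are satisfied.

#1 X + Y = 2 + 9 = 11 — holds.
#2 V - U = 2 - 5 = -3 — holds.
#3 max(5, 2) = 5 — holds.
#4 X = 2 lies in [1, 4] — holds.
#5 X * Y = 2 * 9 = 18 — holds.
#6 5Y - 2U = 5(9) - 2(5) = 35 — holds.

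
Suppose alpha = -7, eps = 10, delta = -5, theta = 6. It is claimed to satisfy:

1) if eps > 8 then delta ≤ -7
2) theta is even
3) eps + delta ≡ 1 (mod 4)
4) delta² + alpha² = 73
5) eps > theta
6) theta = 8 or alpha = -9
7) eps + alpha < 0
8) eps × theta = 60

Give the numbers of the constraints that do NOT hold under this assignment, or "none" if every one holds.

Constraints 1, 4, 6, 7 are violated.

1) eps = 10 > 8, so we need delta ≤ -7; but delta = -5 > -7 — violated.
2) theta = 6 is even — OK.
3) eps + delta = 5; 5 mod 4 = 1 — OK.
4) delta² + alpha² = (-5)² + (-7)² = 25 + 49 = 74, not 73 — violated.
5) eps = 10, theta = 6; 10 > 6 — OK.
6) theta = 6 ≠ 8 and alpha = -7 ≠ -9; both disjuncts false — violated.
7) eps + alpha = 10 + (-7) = 3; 3 ≥ 0, bound 0 not met — violated.
8) eps × theta = 10 × 6 = 60 — OK.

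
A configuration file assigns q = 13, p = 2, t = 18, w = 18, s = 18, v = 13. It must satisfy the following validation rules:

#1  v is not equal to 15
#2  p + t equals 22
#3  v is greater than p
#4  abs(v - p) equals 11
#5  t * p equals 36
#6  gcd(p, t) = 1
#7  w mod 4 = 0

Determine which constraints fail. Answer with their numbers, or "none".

#1 v = 13, and 13 ≠ 15  true
#2 p + t = 2 + 18 = 20, not 22  false
#3 v = 13, p = 2; 13 > 2  true
#4 abs(13 - 2) = 11  true
#5 t * p = 18 * 2 = 36  true
#6 gcd(2, 18) = 2, not 1  false
#7 18 mod 4 = 2, not 0  false

The assignment fails constraints 2, 6, and 7.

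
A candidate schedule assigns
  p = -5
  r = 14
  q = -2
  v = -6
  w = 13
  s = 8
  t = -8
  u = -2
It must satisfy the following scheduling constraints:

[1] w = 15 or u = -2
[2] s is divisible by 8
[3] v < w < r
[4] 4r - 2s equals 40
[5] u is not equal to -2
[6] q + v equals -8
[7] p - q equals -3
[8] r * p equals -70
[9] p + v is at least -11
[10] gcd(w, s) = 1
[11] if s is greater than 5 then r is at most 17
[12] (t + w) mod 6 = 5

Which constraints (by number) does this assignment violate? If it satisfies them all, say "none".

No — constraint 5 is not satisfied.

[1] w = 13 ≠ 15, but u = -2 = -2 (second disjunct)  OK
[2] 8 / 8 = 1, so 8 divides 8  OK
[3] values -6 < 13 < 14  OK
[4] 4r - 2s = 4(14) - 2(8) = 40  OK
[5] u = -2, but -2 is required to differ  FAIL
[6] q + v = -2 + (-6) = -8  OK
[7] p - q = -5 - (-2) = -3  OK
[8] r * p = 14 * (-5) = -70  OK
[9] p + v = -5 + (-6) = -11; -11 ≥ -11  OK
[10] gcd(13, 8) = 1  OK
[11] s = 8 > 5, so we need r ≤ 17; r = 14 ≤ 17  OK
[12] t + w = 5; 5 mod 6 = 5  OK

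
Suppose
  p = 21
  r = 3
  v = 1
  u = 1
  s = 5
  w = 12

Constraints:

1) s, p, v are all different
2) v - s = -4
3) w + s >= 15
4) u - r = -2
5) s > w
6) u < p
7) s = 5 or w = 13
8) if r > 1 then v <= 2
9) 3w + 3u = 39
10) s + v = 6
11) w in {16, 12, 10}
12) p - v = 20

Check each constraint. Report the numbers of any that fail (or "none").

1) values 5, 21, 1 are pairwise distinct — OK.
2) v - s = 1 - 5 = -4 — OK.
3) w + s = 12 + 5 = 17; 17 ≥ 15 — OK.
4) u - r = 1 - 3 = -2 — OK.
5) s = 5, w = 12; 5 ≤ 12 (want >) — violated.
6) u = 1, p = 21; 1 < 21 — OK.
7) s = 5 = 5 (first disjunct) — OK.
8) r = 3 > 1, so we need v ≤ 2; v = 1 ≤ 2 — OK.
9) 3w + 3u = 3(12) + 3(1) = 39 — OK.
10) s + v = 5 + 1 = 6 — OK.
11) w = 12 is in {16, 12, 10} — OK.
12) p - v = 21 - 1 = 20 — OK.

Constraint 5 does not hold.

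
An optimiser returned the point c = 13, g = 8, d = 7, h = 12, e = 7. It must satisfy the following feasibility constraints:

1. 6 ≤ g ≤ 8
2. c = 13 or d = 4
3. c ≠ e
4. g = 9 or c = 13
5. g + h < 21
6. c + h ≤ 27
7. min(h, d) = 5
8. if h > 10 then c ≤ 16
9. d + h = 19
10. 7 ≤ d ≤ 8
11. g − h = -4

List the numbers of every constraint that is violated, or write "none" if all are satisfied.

1. g = 8 lies in [6, 8] — OK.
2. c = 13 = 13 (first disjunct) — OK.
3. c = 13, e = 7; distinct — OK.
4. g = 8 ≠ 9, but c = 13 = 13 (second disjunct) — OK.
5. g + h = 8 + 12 = 20; 20 < 21 — OK.
6. c + h = 13 + 12 = 25; 25 ≤ 27 — OK.
7. min(12, 7) = 7, not 5 — violated.
8. h = 12 > 10, so we need c ≤ 16; c = 13 ≤ 16 — OK.
9. d + h = 7 + 12 = 19 — OK.
10. d = 7 lies in [7, 8] — OK.
11. g − h = 8 − 12 = -4 — OK.

Violated: 7.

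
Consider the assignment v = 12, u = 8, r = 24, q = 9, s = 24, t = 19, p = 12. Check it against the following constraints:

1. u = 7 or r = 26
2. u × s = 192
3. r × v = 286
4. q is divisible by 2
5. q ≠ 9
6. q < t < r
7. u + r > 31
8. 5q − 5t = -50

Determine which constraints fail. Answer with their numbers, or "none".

Constraints 1, 3, 4, and 5 do not hold.

1. u = 8 ≠ 7 and r = 24 ≠ 26; both disjuncts false — violated.
2. u × s = 8 × 24 = 192 — satisfied.
3. r × v = 24 × 12 = 288, not 286 — violated.
4. 9 = 2×4 + 1, so 2 does not divide 9 — violated.
5. q = 9, but 9 is required to differ — violated.
6. values 9 < 19 < 24 — satisfied.
7. u + r = 8 + 24 = 32; 32 > 31 — satisfied.
8. 5q − 5t = 5(9) − 5(19) = -50 — satisfied.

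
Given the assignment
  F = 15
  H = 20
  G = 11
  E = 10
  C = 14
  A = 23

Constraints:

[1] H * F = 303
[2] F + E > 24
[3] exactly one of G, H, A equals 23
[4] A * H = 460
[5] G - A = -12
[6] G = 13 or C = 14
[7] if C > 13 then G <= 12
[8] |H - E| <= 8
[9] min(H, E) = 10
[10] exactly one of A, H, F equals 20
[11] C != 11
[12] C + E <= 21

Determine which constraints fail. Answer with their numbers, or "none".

Violated: 1, 8, and 12.

[1] H * F = 20 * 15 = 300, not 303 — violated.
[2] F + E = 15 + 10 = 25; 25 > 24 — satisfied.
[3] G=11, H=20, A=23; 1 of them equals 23 — satisfied.
[4] A * H = 23 * 20 = 460 — satisfied.
[5] G - A = 11 - 23 = -12 — satisfied.
[6] G = 11 ≠ 13, but C = 14 = 14 (second disjunct) — satisfied.
[7] C = 14 > 13, so we need G ≤ 12; G = 11 ≤ 12 — satisfied.
[8] |20 - 10| = 10; 10 > 8, exceeds bound 8 — violated.
[9] min(20, 10) = 10 — satisfied.
[10] A=23, H=20, F=15; 1 of them equals 20 — satisfied.
[11] C = 14, and 14 ≠ 11 — satisfied.
[12] C + E = 14 + 10 = 24; 24 > 21, bound 21 not met — violated.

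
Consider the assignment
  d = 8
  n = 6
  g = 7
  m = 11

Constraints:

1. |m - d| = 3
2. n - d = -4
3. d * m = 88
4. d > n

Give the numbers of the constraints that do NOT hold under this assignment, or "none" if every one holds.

1. |11 - 8| = 3  holds
2. n - d = 6 - 8 = -2, not -4  fails
3. d * m = 8 * 11 = 88  holds
4. d = 8, n = 6; 8 > 6  holds

Constraint 2 does not hold.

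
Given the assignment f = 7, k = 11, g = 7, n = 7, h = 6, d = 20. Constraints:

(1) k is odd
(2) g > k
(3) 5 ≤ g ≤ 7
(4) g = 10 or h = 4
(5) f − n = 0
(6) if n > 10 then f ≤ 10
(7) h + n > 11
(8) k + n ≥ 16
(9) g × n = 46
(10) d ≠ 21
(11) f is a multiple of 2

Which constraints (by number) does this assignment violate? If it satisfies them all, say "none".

Constraints 2, 4, 9, 11 do not hold.

(1) k = 11 is odd  ✓
(2) g = 7, k = 11; 7 ≤ 11 (want >)  ✗
(3) g = 7 lies in [5, 7]  ✓
(4) g = 7 ≠ 10 and h = 6 ≠ 4; both disjuncts false  ✗
(5) f − n = 7 − 7 = 0  ✓
(6) n = 7, not > 10; antecedent false, conditional vacuously true  ✓
(7) h + n = 6 + 7 = 13; 13 > 11  ✓
(8) k + n = 11 + 7 = 18; 18 ≥ 16  ✓
(9) g × n = 7 × 7 = 49, not 46  ✗
(10) d = 20, and 20 ≠ 21  ✓
(11) 7 = 2×3 + 1, so 2 does not divide 7  ✗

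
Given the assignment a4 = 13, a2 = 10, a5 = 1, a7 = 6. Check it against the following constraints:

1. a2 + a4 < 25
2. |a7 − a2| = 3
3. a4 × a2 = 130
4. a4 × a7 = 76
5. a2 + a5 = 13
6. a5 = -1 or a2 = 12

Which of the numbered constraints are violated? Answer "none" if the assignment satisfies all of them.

1. a2 + a4 = 10 + 13 = 23; 23 < 25 — OK.
2. |6 − 10| = 4, not 3 — violated.
3. a4 × a2 = 13 × 10 = 130 — OK.
4. a4 × a7 = 13 × 6 = 78, not 76 — violated.
5. a2 + a5 = 10 + 1 = 11, not 13 — violated.
6. a5 = 1 ≠ -1 and a2 = 10 ≠ 12; both disjuncts false — violated.

Constraints 2, 4, 5, and 6 are violated.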